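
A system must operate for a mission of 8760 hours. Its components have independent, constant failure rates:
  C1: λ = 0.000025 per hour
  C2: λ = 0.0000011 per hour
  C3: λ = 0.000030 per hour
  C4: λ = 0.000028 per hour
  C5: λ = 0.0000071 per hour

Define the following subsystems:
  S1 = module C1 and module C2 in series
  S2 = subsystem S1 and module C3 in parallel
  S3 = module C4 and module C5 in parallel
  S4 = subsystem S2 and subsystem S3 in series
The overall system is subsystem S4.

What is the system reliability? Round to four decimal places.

0.9403

R(C1) = exp(−0.000025 × 8760) = 0.803322
R(C2) = exp(−0.0000011 × 8760) = 0.990410
R(C3) = exp(−0.000030 × 8760) = 0.768896
R(C4) = exp(−0.000028 × 8760) = 0.782485
R(C5) = exp(−0.0000071 × 8760) = 0.939699
Series (C1 and C2): 0.803322 × 0.990410 = 0.795618
Parallel ([0.795618] and C3): 1 − (1 − 0.795618)(1 − 0.768896) = 0.952767
Parallel (C4 and C5): 1 − (1 − 0.782485)(1 − 0.939699) = 0.986884
Series ([0.952767] and [0.986884]): 0.952767 × 0.986884 = 0.9403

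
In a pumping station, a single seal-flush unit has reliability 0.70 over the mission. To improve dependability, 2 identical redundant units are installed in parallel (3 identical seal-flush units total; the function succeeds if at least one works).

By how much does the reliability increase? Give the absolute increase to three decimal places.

R_before = 0.70
R_after = 1 − (1 − 0.70)^3 = 0.973
ΔR = 0.973 − 0.70 = 0.273

0.273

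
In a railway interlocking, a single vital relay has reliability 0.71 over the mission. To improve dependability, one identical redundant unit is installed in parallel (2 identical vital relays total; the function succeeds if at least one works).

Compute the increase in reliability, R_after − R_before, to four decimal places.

0.2059

R_before = 0.71
R_after = 1 − (1 − 0.71)^2 = 0.9159
ΔR = 0.9159 − 0.71 = 0.2059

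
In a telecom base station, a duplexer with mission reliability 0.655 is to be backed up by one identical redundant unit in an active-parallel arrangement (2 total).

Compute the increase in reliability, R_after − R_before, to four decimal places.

R_before = 0.655
R_after = 1 − (1 − 0.655)^2 = 0.8810
ΔR = 0.8810 − 0.655 = 0.2260

0.2260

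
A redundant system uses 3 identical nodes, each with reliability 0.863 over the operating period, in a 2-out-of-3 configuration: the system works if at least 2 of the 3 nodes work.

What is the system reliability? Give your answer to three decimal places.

0.949

R = Σ_{i=2}^{3} C(3,i) p^i (1−p)^{3−i} with p = 0.863
C(3,2)·0.863^2·0.137^1 = 0.30610
C(3,3)·0.863^3·0.137^0 = 0.64274
Sum = 0.949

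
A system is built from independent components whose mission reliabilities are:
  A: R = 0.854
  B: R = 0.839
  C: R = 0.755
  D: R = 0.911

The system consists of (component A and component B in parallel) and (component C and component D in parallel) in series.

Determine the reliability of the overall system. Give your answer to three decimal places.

Parallel (A and B): 1 − (1 − 0.85400)(1 − 0.83900) = 0.97649
Parallel (C and D): 1 − (1 − 0.75500)(1 − 0.91100) = 0.97820
Series ([0.97649] and [0.97820]): 0.97649 × 0.97820 = 0.955

0.955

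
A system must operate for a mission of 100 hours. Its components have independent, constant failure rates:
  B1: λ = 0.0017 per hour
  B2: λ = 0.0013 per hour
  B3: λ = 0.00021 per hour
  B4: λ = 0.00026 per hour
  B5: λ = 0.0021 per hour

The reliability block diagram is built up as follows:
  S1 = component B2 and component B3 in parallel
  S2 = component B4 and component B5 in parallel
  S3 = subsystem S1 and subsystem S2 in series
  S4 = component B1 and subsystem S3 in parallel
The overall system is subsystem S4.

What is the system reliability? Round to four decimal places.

0.9988

R(B1) = exp(−0.0017 × 100) = 0.843665
R(B2) = exp(−0.0013 × 100) = 0.878095
R(B3) = exp(−0.00021 × 100) = 0.979219
R(B4) = exp(−0.00026 × 100) = 0.974335
R(B5) = exp(−0.0021 × 100) = 0.810584
Parallel (B2 and B3): 1 − (1 − 0.878095)(1 − 0.979219) = 0.997467
Parallel (B4 and B5): 1 − (1 − 0.974335)(1 − 0.810584) = 0.995139
Series ([0.997467] and [0.995139]): 0.997467 × 0.995139 = 0.992618
Parallel (B1 and [0.992618]): 1 − (1 − 0.843665)(1 − 0.992618) = 0.9988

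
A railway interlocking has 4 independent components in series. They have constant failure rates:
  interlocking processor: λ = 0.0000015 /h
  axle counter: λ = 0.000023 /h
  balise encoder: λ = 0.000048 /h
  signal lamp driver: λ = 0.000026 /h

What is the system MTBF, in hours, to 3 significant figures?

Series of exponential components: λ_sys = Σ λ_i
λ_sys = 0.0000015 + 0.000023 + 0.000048 + 0.000026 = 9.8500e-05 /h
MTBF = 1 / λ_sys = 10200 h

10200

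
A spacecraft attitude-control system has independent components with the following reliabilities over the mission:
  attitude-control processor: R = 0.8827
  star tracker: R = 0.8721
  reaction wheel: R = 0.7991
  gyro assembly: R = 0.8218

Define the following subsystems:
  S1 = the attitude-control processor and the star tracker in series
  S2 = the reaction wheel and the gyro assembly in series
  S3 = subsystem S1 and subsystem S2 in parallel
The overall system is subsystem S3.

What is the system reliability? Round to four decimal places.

Series (attitude-control processor and star tracker): 0.882700 × 0.872100 = 0.769803
Series (reaction wheel and gyro assembly): 0.799100 × 0.821800 = 0.656700
Parallel ([0.769803] and [0.656700]): 1 − (1 − 0.769803)(1 − 0.656700) = 0.9210

0.9210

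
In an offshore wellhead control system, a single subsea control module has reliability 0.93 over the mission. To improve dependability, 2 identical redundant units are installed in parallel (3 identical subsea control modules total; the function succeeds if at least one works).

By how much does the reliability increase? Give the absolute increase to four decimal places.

0.0697

R_before = 0.93
R_after = 1 − (1 − 0.93)^3 = 0.9997
ΔR = 0.9997 − 0.93 = 0.0697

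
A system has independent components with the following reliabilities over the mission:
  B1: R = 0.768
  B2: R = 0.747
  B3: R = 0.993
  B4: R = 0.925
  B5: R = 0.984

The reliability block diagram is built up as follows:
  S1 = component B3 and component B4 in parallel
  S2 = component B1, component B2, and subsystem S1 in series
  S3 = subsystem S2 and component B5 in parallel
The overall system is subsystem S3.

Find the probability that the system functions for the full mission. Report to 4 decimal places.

0.9932

Parallel (B3 and B4): 1 − (1 − 0.993000)(1 − 0.925000) = 0.999475
Series (B1, B2, and [0.999475]): 0.768000 × 0.747000 × 0.999475 = 0.573395
Parallel ([0.573395] and B5): 1 − (1 − 0.573395)(1 − 0.984000) = 0.9932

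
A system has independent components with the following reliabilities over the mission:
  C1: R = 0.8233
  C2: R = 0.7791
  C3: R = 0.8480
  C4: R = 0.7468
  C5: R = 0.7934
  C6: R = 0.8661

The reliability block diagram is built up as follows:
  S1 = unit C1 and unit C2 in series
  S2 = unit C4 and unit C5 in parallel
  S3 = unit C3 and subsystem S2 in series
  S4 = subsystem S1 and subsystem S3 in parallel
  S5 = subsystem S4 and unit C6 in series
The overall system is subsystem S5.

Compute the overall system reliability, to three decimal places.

Series (C1 and C2): 0.82330 × 0.77910 = 0.64143
Parallel (C4 and C5): 1 − (1 − 0.74680)(1 − 0.79340) = 0.94769
Series (C3 and [0.94769]): 0.84800 × 0.94769 = 0.80364
Parallel ([0.64143] and [0.80364]): 1 − (1 − 0.64143)(1 − 0.80364) = 0.92959
Series ([0.92959] and C6): 0.92959 × 0.86610 = 0.805

0.805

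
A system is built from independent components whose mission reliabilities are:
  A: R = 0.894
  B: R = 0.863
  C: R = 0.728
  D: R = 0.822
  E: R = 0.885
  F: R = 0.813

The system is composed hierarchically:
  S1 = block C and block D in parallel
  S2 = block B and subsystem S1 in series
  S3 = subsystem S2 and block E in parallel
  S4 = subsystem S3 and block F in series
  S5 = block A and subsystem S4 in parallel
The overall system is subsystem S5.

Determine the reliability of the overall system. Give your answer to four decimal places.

0.9784

Parallel (C and D): 1 − (1 − 0.728000)(1 − 0.822000) = 0.951584
Series (B and [0.951584]): 0.863000 × 0.951584 = 0.821217
Parallel ([0.821217] and E): 1 − (1 − 0.821217)(1 − 0.885000) = 0.979440
Series ([0.979440] and F): 0.979440 × 0.813000 = 0.796285
Parallel (A and [0.796285]): 1 − (1 − 0.894000)(1 − 0.796285) = 0.9784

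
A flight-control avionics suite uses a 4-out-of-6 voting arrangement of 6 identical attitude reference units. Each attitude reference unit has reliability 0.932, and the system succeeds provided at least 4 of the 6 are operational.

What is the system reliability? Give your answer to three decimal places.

R = Σ_{i=4}^{6} C(6,i) p^i (1−p)^{6−i} with p = 0.932
C(6,4)·0.932^4·0.068^2 = 0.05233
C(6,5)·0.932^5·0.068^1 = 0.28691
C(6,6)·0.932^6·0.068^0 = 0.65538
Sum = 0.995

0.995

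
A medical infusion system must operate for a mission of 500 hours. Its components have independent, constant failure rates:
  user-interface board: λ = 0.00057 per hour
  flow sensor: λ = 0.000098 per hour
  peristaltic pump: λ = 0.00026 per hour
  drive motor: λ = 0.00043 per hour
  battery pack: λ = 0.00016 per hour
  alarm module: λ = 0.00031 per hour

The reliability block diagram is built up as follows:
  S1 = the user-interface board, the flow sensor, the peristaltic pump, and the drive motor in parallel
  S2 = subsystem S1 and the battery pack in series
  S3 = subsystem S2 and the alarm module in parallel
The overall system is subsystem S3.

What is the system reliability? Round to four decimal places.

R(user-interface board) = exp(−0.00057 × 500) = 0.752014
R(flow sensor) = exp(−0.000098 × 500) = 0.952181
R(peristaltic pump) = exp(−0.00026 × 500) = 0.878095
R(drive motor) = exp(−0.00043 × 500) = 0.806541
R(battery pack) = exp(−0.00016 × 500) = 0.923116
R(alarm module) = exp(−0.00031 × 500) = 0.856415
Parallel (user-interface board, flow sensor, peristaltic pump, and drive motor): 1 − (1 − 0.752014)(1 − 0.952181)(1 − 0.878095)(1 − 0.806541) = 0.999720
Series ([0.999720] and battery pack): 0.999720 × 0.923116 = 0.922858
Parallel ([0.922858] and alarm module): 1 − (1 − 0.922858)(1 − 0.856415) = 0.9889

0.9889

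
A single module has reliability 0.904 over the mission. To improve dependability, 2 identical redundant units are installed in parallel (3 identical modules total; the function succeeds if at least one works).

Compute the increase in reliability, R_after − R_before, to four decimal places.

0.0951

R_before = 0.904
R_after = 1 − (1 − 0.904)^3 = 0.9991
ΔR = 0.9991 − 0.904 = 0.0951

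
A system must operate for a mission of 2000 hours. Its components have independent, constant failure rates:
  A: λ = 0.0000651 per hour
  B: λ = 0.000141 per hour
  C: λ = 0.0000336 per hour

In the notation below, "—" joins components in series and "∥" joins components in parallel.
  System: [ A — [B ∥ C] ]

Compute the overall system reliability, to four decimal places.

0.8639

R(A) = exp(−0.0000651 × 2000) = 0.877920
R(B) = exp(−0.000141 × 2000) = 0.754274
R(C) = exp(−0.0000336 × 2000) = 0.935008
Parallel (B and C): 1 − (1 − 0.754274)(1 − 0.935008) = 0.984030
Series (A and [0.984030]): 0.877920 × 0.984030 = 0.8639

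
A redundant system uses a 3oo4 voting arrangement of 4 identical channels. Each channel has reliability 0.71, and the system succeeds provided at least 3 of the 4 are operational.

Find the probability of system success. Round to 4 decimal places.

R = Σ_{i=3}^{4} C(4,i) p^i (1−p)^{4−i} with p = 0.71
C(4,3)·0.71^3·0.29^1 = 0.415177
C(4,4)·0.71^4·0.29^0 = 0.254117
Sum = 0.6693

0.6693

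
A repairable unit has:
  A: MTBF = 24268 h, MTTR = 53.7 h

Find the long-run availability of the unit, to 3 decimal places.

A(A) = MTBF/(MTBF+MTTR) = 24268/(24268+53.7) = 0.998

0.998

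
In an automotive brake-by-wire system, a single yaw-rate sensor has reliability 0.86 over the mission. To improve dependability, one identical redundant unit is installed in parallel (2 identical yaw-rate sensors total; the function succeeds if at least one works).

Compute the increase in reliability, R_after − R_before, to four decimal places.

R_before = 0.86
R_after = 1 − (1 − 0.86)^2 = 0.9804
ΔR = 0.9804 − 0.86 = 0.1204

0.1204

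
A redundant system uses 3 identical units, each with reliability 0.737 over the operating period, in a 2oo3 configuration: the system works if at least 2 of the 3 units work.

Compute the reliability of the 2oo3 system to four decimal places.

R = Σ_{i=2}^{3} C(3,i) p^i (1−p)^{3−i} with p = 0.737
C(3,2)·0.737^2·0.263^1 = 0.428560
C(3,3)·0.737^3·0.263^0 = 0.400316
Sum = 0.8289

0.8289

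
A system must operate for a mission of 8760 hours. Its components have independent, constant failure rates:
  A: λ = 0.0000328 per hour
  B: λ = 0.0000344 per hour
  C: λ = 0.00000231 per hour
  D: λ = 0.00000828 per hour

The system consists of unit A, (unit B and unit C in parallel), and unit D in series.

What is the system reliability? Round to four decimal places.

0.6941

R(A) = exp(−0.0000328 × 8760) = 0.750266
R(B) = exp(−0.0000344 × 8760) = 0.739823
R(C) = exp(−0.00000231 × 8760) = 0.979968
R(D) = exp(−0.00000828 × 8760) = 0.930035
Parallel (B and C): 1 − (1 − 0.739823)(1 − 0.979968) = 0.994788
Series (A, [0.994788], and D): 0.750266 × 0.994788 × 0.930035 = 0.6941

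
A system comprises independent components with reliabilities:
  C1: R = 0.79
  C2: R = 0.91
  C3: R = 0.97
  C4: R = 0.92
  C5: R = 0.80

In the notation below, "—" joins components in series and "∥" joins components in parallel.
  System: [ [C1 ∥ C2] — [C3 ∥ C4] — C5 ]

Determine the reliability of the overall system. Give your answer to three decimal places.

0.783

Parallel (C1 and C2): 1 − (1 − 0.79000)(1 − 0.91000) = 0.98110
Parallel (C3 and C4): 1 − (1 − 0.97000)(1 − 0.92000) = 0.99760
Series ([0.98110], [0.99760], and C5): 0.98110 × 0.99760 × 0.80000 = 0.783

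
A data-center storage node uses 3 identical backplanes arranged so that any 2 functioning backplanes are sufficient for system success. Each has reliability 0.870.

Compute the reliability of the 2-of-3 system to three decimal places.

0.954

R = Σ_{i=2}^{3} C(3,i) p^i (1−p)^{3−i} with p = 0.870
C(3,2)·0.870^2·0.130^1 = 0.29519
C(3,3)·0.870^3·0.130^0 = 0.65850
Sum = 0.954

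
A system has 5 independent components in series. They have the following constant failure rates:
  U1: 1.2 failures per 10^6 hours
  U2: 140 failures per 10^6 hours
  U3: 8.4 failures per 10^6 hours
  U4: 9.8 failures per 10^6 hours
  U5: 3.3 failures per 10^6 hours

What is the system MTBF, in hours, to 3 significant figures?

Series of exponential components: λ_sys = Σ λ_i
λ_sys = 0.0000012 + 0.00014 + 0.0000084 + 0.0000098 + 0.0000033 = 1.6270e-04 /h
MTBF = 1 / λ_sys = 6150 h

6150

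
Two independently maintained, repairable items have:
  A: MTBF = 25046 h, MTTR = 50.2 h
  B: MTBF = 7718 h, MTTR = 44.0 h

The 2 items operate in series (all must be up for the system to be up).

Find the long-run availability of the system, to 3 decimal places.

0.992

A(A) = MTBF/(MTBF+MTTR) = 25046/(25046+50.2) = 0.998000
A(B) = MTBF/(MTBF+MTTR) = 7718/(7718+44.0) = 0.994331
Series availability: 0.998000 × 0.994331 = 0.992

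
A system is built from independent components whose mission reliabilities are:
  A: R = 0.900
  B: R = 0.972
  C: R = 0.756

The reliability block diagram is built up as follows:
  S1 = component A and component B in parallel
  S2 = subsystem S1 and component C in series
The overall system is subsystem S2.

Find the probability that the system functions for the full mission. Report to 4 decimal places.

Parallel (A and B): 1 − (1 − 0.900000)(1 − 0.972000) = 0.997200
Series ([0.997200] and C): 0.997200 × 0.756000 = 0.7539

0.7539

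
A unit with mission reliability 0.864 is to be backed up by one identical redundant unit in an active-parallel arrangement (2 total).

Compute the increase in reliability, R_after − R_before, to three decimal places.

R_before = 0.864
R_after = 1 − (1 − 0.864)^2 = 0.982
ΔR = 0.982 − 0.864 = 0.118

0.118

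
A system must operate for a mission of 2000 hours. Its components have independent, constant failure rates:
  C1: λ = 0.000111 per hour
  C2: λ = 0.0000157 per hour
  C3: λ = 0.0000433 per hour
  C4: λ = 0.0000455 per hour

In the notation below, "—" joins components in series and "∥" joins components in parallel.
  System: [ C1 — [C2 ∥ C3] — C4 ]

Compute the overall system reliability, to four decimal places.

R(C1) = exp(−0.000111 × 2000) = 0.800915
R(C2) = exp(−0.0000157 × 2000) = 0.969088
R(C3) = exp(−0.0000433 × 2000) = 0.917044
R(C4) = exp(−0.0000455 × 2000) = 0.913018
Parallel (C2 and C3): 1 − (1 − 0.969088)(1 − 0.917044) = 0.997436
Series (C1, [0.997436], and C4): 0.800915 × 0.997436 × 0.913018 = 0.7294

0.7294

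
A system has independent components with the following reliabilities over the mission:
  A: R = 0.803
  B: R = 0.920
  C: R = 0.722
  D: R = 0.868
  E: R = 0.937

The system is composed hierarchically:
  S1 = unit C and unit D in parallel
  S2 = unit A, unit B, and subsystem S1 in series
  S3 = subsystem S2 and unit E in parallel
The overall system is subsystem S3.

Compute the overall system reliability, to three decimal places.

Parallel (C and D): 1 − (1 − 0.72200)(1 − 0.86800) = 0.96330
Series (A, B, and [0.96330]): 0.80300 × 0.92000 × 0.96330 = 0.71165
Parallel ([0.71165] and E): 1 − (1 − 0.71165)(1 − 0.93700) = 0.982

0.982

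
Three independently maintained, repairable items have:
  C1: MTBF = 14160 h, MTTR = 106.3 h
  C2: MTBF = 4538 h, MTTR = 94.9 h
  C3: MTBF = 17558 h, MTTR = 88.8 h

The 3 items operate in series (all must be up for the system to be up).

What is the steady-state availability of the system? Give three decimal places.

A(C1) = MTBF/(MTBF+MTTR) = 14160/(14160+106.3) = 0.992549
A(C2) = MTBF/(MTBF+MTTR) = 4538/(4538+94.9) = 0.979516
A(C3) = MTBF/(MTBF+MTTR) = 17558/(17558+88.8) = 0.994968
Series availability: 0.992549 × 0.979516 × 0.994968 = 0.967

0.967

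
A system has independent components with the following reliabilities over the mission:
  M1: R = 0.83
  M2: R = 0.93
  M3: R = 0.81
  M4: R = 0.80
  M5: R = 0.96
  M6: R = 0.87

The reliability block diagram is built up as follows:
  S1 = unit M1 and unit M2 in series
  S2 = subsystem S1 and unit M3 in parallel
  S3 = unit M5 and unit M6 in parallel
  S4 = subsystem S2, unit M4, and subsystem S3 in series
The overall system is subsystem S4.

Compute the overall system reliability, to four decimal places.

0.7613

Series (M1 and M2): 0.830000 × 0.930000 = 0.771900
Parallel ([0.771900] and M3): 1 − (1 − 0.771900)(1 − 0.810000) = 0.956661
Parallel (M5 and M6): 1 − (1 − 0.960000)(1 − 0.870000) = 0.994800
Series ([0.956661], M4, and [0.994800]): 0.956661 × 0.800000 × 0.994800 = 0.7613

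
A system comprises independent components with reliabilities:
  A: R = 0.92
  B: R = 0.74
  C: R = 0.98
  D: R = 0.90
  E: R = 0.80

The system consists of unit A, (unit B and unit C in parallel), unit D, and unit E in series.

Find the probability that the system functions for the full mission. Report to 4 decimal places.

0.6590

Parallel (B and C): 1 − (1 − 0.740000)(1 − 0.980000) = 0.994800
Series (A, [0.994800], D, and E): 0.920000 × 0.994800 × 0.900000 × 0.800000 = 0.6590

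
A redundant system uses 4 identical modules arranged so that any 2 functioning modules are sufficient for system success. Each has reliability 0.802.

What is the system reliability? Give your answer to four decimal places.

R = Σ_{i=2}^{4} C(4,i) p^i (1−p)^{4−i} with p = 0.802
C(4,2)·0.802^2·0.198^2 = 0.151297
C(4,3)·0.802^3·0.198^1 = 0.408553
C(4,4)·0.802^4·0.198^0 = 0.413711
Sum = 0.9736

0.9736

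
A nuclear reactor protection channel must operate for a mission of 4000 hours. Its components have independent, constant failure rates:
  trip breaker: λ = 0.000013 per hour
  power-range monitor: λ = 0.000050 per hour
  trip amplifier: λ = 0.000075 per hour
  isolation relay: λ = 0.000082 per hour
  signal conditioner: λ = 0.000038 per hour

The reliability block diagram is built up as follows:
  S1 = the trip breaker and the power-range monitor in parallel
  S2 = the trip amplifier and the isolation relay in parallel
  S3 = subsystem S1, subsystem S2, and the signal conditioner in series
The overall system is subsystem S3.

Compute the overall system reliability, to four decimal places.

R(trip breaker) = exp(−0.000013 × 4000) = 0.949329
R(power-range monitor) = exp(−0.000050 × 4000) = 0.818731
R(trip amplifier) = exp(−0.000075 × 4000) = 0.740818
R(isolation relay) = exp(−0.000082 × 4000) = 0.720363
R(signal conditioner) = exp(−0.000038 × 4000) = 0.858988
Parallel (trip breaker and power-range monitor): 1 − (1 − 0.949329)(1 − 0.818731) = 0.990815
Parallel (trip amplifier and isolation relay): 1 − (1 − 0.740818)(1 − 0.720363) = 0.927523
Series ([0.990815], [0.927523], and signal conditioner): 0.990815 × 0.927523 × 0.858988 = 0.7894

0.7894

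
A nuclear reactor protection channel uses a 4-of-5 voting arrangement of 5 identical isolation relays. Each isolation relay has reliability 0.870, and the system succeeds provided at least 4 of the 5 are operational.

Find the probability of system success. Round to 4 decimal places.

0.8708

R = Σ_{i=4}^{5} C(5,i) p^i (1−p)^{5−i} with p = 0.870
C(5,4)·0.870^4·0.130^1 = 0.372383
C(5,5)·0.870^5·0.130^0 = 0.498421
Sum = 0.8708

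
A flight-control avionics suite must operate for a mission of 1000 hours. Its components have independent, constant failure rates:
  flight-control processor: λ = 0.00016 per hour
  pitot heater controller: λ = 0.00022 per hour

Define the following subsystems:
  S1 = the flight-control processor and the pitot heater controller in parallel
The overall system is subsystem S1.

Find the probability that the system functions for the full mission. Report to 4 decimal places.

0.9708

R(flight-control processor) = exp(−0.00016 × 1000) = 0.852144
R(pitot heater controller) = exp(−0.00022 × 1000) = 0.802519
Parallel (flight-control processor and pitot heater controller): 1 − (1 − 0.852144)(1 − 0.802519) = 0.9708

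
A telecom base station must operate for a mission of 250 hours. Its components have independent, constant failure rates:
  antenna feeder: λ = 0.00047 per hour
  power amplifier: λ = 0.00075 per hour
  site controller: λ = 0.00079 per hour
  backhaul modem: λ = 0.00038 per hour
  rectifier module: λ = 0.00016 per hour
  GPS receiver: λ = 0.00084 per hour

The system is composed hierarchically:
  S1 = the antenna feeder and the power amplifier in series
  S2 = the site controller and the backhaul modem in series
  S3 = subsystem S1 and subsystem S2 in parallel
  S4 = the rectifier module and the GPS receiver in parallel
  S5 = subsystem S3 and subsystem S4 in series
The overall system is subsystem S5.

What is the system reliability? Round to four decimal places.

R(antenna feeder) = exp(−0.00047 × 250) = 0.889141
R(power amplifier) = exp(−0.00075 × 250) = 0.829029
R(site controller) = exp(−0.00079 × 250) = 0.820780
R(backhaul modem) = exp(−0.00038 × 250) = 0.909373
R(rectifier module) = exp(−0.00016 × 250) = 0.960789
R(GPS receiver) = exp(−0.00084 × 250) = 0.810584
Series (antenna feeder and power amplifier): 0.889141 × 0.829029 = 0.737124
Series (site controller and backhaul modem): 0.820780 × 0.909373 = 0.746395
Parallel ([0.737124] and [0.746395]): 1 − (1 − 0.737124)(1 − 0.746395) = 0.933333
Parallel (rectifier module and GPS receiver): 1 − (1 − 0.960789)(1 − 0.810584) = 0.992573
Series ([0.933333] and [0.992573]): 0.933333 × 0.992573 = 0.9264

0.9264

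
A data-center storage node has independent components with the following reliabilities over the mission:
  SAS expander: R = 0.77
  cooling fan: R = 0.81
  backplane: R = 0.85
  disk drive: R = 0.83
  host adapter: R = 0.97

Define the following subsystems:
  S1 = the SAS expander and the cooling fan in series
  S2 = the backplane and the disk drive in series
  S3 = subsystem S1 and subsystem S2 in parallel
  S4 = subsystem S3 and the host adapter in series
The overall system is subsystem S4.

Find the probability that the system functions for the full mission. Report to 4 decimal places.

0.8625

Series (SAS expander and cooling fan): 0.770000 × 0.810000 = 0.623700
Series (backplane and disk drive): 0.850000 × 0.830000 = 0.705500
Parallel ([0.623700] and [0.705500]): 1 − (1 − 0.623700)(1 − 0.705500) = 0.889180
Series ([0.889180] and host adapter): 0.889180 × 0.970000 = 0.8625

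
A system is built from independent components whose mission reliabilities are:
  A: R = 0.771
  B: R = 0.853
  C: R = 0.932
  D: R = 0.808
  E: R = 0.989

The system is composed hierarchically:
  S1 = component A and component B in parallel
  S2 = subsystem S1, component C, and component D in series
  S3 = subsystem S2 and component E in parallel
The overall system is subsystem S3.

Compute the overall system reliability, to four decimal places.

0.9970

Parallel (A and B): 1 − (1 − 0.771000)(1 − 0.853000) = 0.966337
Series ([0.966337], C, and D): 0.966337 × 0.932000 × 0.808000 = 0.727706
Parallel ([0.727706] and E): 1 − (1 − 0.727706)(1 − 0.989000) = 0.9970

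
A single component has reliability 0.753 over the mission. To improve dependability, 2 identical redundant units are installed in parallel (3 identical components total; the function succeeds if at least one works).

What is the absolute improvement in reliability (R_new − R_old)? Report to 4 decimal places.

R_before = 0.753
R_after = 1 − (1 − 0.753)^3 = 0.9849
ΔR = 0.9849 − 0.753 = 0.2319

0.2319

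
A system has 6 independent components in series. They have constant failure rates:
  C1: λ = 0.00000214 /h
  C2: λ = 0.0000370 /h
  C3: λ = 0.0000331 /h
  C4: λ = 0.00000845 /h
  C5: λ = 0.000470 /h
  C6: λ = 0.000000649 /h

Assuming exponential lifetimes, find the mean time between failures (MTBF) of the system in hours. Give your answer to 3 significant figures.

1810

Series of exponential components: λ_sys = Σ λ_i
λ_sys = 0.00000214 + 0.0000370 + 0.0000331 + 0.00000845 + 0.000470 + 0.000000649 = 5.5134e-04 /h
MTBF = 1 / λ_sys = 1810 h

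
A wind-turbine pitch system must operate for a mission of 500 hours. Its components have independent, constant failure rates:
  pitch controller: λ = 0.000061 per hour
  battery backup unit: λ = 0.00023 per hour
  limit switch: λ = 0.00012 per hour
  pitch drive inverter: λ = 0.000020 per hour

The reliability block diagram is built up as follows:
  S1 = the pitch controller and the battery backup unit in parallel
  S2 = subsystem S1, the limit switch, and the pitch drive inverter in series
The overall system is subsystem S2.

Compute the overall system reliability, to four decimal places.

0.9294

R(pitch controller) = exp(−0.000061 × 500) = 0.969960
R(battery backup unit) = exp(−0.00023 × 500) = 0.891366
R(limit switch) = exp(−0.00012 × 500) = 0.941765
R(pitch drive inverter) = exp(−0.000020 × 500) = 0.990050
Parallel (pitch controller and battery backup unit): 1 − (1 − 0.969960)(1 − 0.891366) = 0.996737
Series ([0.996737], limit switch, and pitch drive inverter): 0.996737 × 0.941765 × 0.990050 = 0.9294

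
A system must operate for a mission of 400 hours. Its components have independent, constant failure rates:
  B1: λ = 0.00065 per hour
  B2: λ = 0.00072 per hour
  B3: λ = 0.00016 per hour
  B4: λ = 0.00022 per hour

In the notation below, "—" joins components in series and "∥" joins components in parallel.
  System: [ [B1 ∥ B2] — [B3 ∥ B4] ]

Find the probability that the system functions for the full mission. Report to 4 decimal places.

R(B1) = exp(−0.00065 × 400) = 0.771052
R(B2) = exp(−0.00072 × 400) = 0.749762
R(B3) = exp(−0.00016 × 400) = 0.938005
R(B4) = exp(−0.00022 × 400) = 0.915761
Parallel (B1 and B2): 1 − (1 − 0.771052)(1 − 0.749762) = 0.942709
Parallel (B3 and B4): 1 − (1 − 0.938005)(1 − 0.915761) = 0.994778
Series ([0.942709] and [0.994778]): 0.942709 × 0.994778 = 0.9378

0.9378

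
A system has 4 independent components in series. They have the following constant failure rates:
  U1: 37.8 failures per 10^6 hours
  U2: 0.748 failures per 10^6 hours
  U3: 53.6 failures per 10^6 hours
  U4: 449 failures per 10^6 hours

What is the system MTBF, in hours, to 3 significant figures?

1850

Series of exponential components: λ_sys = Σ λ_i
λ_sys = 0.0000378 + 0.000000748 + 0.0000536 + 0.000449 = 5.4115e-04 /h
MTBF = 1 / λ_sys = 1850 h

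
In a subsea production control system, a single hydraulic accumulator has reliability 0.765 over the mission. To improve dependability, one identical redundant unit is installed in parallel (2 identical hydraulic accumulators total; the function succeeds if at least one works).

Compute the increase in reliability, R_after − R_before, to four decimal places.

0.1798

R_before = 0.765
R_after = 1 − (1 − 0.765)^2 = 0.9448
ΔR = 0.9448 − 0.765 = 0.1798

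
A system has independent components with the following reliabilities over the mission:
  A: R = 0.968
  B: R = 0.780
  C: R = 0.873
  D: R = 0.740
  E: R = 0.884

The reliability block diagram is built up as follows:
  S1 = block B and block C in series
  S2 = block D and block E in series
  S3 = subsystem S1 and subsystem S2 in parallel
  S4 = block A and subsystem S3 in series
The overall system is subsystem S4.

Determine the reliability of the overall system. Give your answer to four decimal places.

Series (B and C): 0.780000 × 0.873000 = 0.680940
Series (D and E): 0.740000 × 0.884000 = 0.654160
Parallel ([0.680940] and [0.654160]): 1 − (1 − 0.680940)(1 − 0.654160) = 0.889656
Series (A and [0.889656]): 0.968000 × 0.889656 = 0.8612

0.8612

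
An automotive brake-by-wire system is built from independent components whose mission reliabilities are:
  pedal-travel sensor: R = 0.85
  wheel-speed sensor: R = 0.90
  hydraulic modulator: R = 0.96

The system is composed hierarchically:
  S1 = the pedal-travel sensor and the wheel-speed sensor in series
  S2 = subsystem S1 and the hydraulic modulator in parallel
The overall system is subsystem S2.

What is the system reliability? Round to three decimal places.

0.991

Series (pedal-travel sensor and wheel-speed sensor): 0.85000 × 0.90000 = 0.76500
Parallel ([0.76500] and hydraulic modulator): 1 − (1 − 0.76500)(1 − 0.96000) = 0.991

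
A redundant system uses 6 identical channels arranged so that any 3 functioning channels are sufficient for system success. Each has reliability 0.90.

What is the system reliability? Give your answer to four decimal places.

R = Σ_{i=3}^{6} C(6,i) p^i (1−p)^{6−i} with p = 0.90
C(6,3)·0.90^3·0.10^3 = 0.014580
C(6,4)·0.90^4·0.10^2 = 0.098415
C(6,5)·0.90^5·0.10^1 = 0.354294
C(6,6)·0.90^6·0.10^0 = 0.531441
Sum = 0.9987

0.9987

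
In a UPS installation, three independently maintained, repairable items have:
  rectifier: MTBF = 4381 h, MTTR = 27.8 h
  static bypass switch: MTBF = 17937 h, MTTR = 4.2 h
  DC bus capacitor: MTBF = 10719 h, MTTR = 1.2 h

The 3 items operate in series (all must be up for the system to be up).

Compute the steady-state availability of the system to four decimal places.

0.9934

A(rectifier) = MTBF/(MTBF+MTTR) = 4381/(4381+27.8) = 0.993694
A(static bypass switch) = MTBF/(MTBF+MTTR) = 17937/(17937+4.2) = 0.999766
A(DC bus capacitor) = MTBF/(MTBF+MTTR) = 10719/(10719+1.2) = 0.999888
Series availability: 0.993694 × 0.999766 × 0.999888 = 0.9934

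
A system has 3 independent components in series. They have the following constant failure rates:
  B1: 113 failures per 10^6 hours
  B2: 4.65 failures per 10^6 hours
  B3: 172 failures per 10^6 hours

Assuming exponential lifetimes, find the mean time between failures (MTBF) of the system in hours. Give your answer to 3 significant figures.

Series of exponential components: λ_sys = Σ λ_i
λ_sys = 0.000113 + 0.00000465 + 0.000172 = 2.8965e-04 /h
MTBF = 1 / λ_sys = 3450 h

3450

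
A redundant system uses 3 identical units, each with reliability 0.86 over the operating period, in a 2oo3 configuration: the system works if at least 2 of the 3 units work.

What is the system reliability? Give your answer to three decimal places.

R = Σ_{i=2}^{3} C(3,i) p^i (1−p)^{3−i} with p = 0.86
C(3,2)·0.86^2·0.14^1 = 0.31063
C(3,3)·0.86^3·0.14^0 = 0.63606
Sum = 0.947

0.947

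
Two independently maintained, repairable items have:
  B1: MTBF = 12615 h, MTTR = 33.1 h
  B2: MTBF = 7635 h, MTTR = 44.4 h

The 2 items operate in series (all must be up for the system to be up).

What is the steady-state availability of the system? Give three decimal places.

A(B1) = MTBF/(MTBF+MTTR) = 12615/(12615+33.1) = 0.997383
A(B2) = MTBF/(MTBF+MTTR) = 7635/(7635+44.4) = 0.994218
Series availability: 0.997383 × 0.994218 = 0.992

0.992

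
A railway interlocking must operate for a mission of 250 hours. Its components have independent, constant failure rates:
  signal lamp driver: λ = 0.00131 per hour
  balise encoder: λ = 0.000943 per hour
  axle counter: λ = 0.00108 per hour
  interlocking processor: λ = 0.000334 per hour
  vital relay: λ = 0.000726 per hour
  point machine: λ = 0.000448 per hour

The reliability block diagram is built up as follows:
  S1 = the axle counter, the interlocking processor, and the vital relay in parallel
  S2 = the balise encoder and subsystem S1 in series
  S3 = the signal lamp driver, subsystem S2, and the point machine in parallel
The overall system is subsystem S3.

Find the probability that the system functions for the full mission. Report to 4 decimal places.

0.9937

R(signal lamp driver) = exp(−0.00131 × 250) = 0.720723
R(balise encoder) = exp(−0.000943 × 250) = 0.789978
R(axle counter) = exp(−0.00108 × 250) = 0.763379
R(interlocking processor) = exp(−0.000334 × 250) = 0.919891
R(vital relay) = exp(−0.000726 × 250) = 0.834018
R(point machine) = exp(−0.000448 × 250) = 0.894044
Parallel (axle counter, interlocking processor, and vital relay): 1 − (1 − 0.763379)(1 − 0.919891)(1 − 0.834018) = 0.996854
Series (balise encoder and [0.996854]): 0.789978 × 0.996854 = 0.787493
Parallel (signal lamp driver, [0.787493], and point machine): 1 − (1 − 0.720723)(1 − 0.787493)(1 − 0.894044) = 0.9937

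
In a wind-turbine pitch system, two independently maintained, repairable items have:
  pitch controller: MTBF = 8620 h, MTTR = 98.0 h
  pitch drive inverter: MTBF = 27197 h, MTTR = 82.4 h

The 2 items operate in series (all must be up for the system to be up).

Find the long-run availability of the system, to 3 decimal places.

0.986

A(pitch controller) = MTBF/(MTBF+MTTR) = 8620/(8620+98.0) = 0.988759
A(pitch drive inverter) = MTBF/(MTBF+MTTR) = 27197/(27197+82.4) = 0.996979
Series availability: 0.988759 × 0.996979 = 0.986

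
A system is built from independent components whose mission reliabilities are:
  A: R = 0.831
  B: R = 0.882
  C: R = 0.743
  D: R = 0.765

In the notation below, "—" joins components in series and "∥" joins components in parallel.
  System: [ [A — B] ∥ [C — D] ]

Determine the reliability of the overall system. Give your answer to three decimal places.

0.885

Series (A and B): 0.83100 × 0.88200 = 0.73294
Series (C and D): 0.74300 × 0.76500 = 0.56840
Parallel ([0.73294] and [0.56840]): 1 − (1 − 0.73294)(1 − 0.56840) = 0.885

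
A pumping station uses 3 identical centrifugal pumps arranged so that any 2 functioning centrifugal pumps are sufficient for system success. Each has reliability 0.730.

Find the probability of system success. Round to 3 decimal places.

R = Σ_{i=2}^{3} C(3,i) p^i (1−p)^{3−i} with p = 0.730
C(3,2)·0.730^2·0.270^1 = 0.43165
C(3,3)·0.730^3·0.270^0 = 0.38902
Sum = 0.821

0.821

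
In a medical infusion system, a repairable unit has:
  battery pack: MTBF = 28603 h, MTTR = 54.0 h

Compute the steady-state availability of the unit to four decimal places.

A(battery pack) = MTBF/(MTBF+MTTR) = 28603/(28603+54.0) = 0.9981

0.9981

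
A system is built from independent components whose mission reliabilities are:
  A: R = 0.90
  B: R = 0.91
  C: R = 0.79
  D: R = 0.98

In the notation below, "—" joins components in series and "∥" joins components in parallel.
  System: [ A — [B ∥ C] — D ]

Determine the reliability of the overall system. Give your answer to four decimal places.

0.8653

Parallel (B and C): 1 − (1 − 0.910000)(1 − 0.790000) = 0.981100
Series (A, [0.981100], and D): 0.900000 × 0.981100 × 0.980000 = 0.8653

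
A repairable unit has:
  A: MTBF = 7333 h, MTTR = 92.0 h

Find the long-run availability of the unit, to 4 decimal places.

A(A) = MTBF/(MTBF+MTTR) = 7333/(7333+92.0) = 0.9876

0.9876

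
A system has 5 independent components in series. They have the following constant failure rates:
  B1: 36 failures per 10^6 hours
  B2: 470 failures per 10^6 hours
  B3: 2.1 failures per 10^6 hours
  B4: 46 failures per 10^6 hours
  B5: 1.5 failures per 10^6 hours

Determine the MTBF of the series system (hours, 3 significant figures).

1800

Series of exponential components: λ_sys = Σ λ_i
λ_sys = 0.000036 + 0.00047 + 0.0000021 + 0.000046 + 0.0000015 = 5.5560e-04 /h
MTBF = 1 / λ_sys = 1800 h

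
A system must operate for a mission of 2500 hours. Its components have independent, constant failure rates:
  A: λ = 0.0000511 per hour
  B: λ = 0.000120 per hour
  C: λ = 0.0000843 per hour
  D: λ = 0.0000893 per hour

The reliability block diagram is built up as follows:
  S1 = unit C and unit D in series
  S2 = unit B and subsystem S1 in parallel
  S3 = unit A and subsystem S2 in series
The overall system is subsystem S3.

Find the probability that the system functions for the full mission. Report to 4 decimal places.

0.7998

R(A) = exp(−0.0000511 × 2500) = 0.880073
R(B) = exp(−0.000120 × 2500) = 0.740818
R(C) = exp(−0.0000843 × 2500) = 0.809977
R(D) = exp(−0.0000893 × 2500) = 0.799915
Series (C and D): 0.809977 × 0.799915 = 0.647913
Parallel (B and [0.647913]): 1 − (1 − 0.740818)(1 − 0.647913) = 0.908745
Series (A and [0.908745]): 0.880073 × 0.908745 = 0.7998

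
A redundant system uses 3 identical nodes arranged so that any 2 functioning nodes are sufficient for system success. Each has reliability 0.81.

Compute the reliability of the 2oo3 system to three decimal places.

0.905

R = Σ_{i=2}^{3} C(3,i) p^i (1−p)^{3−i} with p = 0.81
C(3,2)·0.81^2·0.19^1 = 0.37398
C(3,3)·0.81^3·0.19^0 = 0.53144
Sum = 0.905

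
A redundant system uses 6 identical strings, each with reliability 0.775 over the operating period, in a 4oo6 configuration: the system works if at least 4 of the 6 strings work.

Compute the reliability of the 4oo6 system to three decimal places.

R = Σ_{i=4}^{6} C(6,i) p^i (1−p)^{6−i} with p = 0.775
C(6,4)·0.775^4·0.225^2 = 0.27394
C(6,5)·0.775^5·0.225^1 = 0.37744
C(6,6)·0.775^6·0.225^0 = 0.21668
Sum = 0.868

0.868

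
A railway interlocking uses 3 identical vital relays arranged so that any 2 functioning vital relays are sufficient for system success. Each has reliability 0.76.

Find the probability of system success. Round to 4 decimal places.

0.8548

R = Σ_{i=2}^{3} C(3,i) p^i (1−p)^{3−i} with p = 0.76
C(3,2)·0.76^2·0.24^1 = 0.415872
C(3,3)·0.76^3·0.24^0 = 0.438976
Sum = 0.8548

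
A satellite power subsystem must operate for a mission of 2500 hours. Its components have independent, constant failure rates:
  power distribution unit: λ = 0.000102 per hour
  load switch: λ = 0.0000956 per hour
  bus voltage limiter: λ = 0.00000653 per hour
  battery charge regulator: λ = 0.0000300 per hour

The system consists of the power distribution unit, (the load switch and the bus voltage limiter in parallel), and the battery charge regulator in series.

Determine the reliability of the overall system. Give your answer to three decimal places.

R(power distribution unit) = exp(−0.000102 × 2500) = 0.77492
R(load switch) = exp(−0.0000956 × 2500) = 0.78741
R(bus voltage limiter) = exp(−0.00000653 × 2500) = 0.98381
R(battery charge regulator) = exp(−0.0000300 × 2500) = 0.92774
Parallel (load switch and bus voltage limiter): 1 − (1 − 0.78741)(1 − 0.98381) = 0.99656
Series (power distribution unit, [0.99656], and battery charge regulator): 0.77492 × 0.99656 × 0.92774 = 0.716

0.716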